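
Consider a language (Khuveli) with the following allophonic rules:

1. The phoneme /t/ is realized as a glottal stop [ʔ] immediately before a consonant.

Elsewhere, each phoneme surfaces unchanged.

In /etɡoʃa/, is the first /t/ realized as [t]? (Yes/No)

/t/ meets the environment for rule 1 (immediately before a consonant) → [ʔ].
The actual realization is [ʔ], not [t].

No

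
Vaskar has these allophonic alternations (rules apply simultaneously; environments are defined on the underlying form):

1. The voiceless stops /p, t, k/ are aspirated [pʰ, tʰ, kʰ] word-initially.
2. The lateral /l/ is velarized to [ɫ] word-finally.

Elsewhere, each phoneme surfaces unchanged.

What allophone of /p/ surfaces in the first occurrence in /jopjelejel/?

[p]

/p/ (between /o/ and /j/) fails the environment for rule 1, so it stays [p].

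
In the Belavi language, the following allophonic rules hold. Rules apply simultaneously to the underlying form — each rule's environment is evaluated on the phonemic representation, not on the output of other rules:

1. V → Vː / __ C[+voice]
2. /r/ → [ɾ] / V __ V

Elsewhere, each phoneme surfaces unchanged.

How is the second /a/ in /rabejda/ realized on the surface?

/a/ (word-final) fails the environment for rule 1, so it stays [a].

[a]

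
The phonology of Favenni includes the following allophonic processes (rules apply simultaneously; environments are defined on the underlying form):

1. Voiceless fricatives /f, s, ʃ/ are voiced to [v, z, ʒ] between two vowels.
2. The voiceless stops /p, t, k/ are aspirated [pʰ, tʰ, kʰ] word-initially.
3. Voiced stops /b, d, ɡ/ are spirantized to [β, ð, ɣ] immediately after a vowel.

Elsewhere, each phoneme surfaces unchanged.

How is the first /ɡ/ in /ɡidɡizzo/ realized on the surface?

[ɡ]

/ɡ/ (word-initial) is in the target of rule 3 but the environment (immediately after a vowel) is not met → [ɡ].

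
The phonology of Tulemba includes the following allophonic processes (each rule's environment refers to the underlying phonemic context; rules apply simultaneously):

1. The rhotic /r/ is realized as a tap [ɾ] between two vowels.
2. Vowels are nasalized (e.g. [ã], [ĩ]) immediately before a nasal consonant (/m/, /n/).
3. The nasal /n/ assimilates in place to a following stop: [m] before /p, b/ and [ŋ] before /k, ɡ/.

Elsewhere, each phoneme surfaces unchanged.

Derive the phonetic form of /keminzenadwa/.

/k/ (word-initial): no rule targets it → [k].
Rule 2 applies to /e/ (between /k/ and /m/: before a nasal consonant) → [ẽ].
/m/ (between /e/ and /i/) is unaffected → [m].
/i/ (between /m/ and /n/) occurs before a nasal consonant → [ĩ] by rule 2.
/n/ — between /i/ and /z/; rule 3 does not apply here → [n].
/z/ (between /n/ and /e/): no rule targets it → [z].
/e/ (between /z/ and /n/) occurs before a nasal consonant → [ẽ] by rule 2.
/n/ — between /e/ and /a/; rule 3 does not apply here → [n].
/a/ — between /n/ and /d/; rule 2 does not apply here → [a].
/d/ — not in any rule's target class → [d].
/w/ stays [w].
/a/ (word-final): rule 2 targets it, but not before a nasal consonant → unchanged [a].

[kẽmĩnzẽnadwa]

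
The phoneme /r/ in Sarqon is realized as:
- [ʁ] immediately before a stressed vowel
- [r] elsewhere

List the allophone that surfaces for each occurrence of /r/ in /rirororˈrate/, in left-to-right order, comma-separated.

[r], [r], [r], [r], [ʁ]

Occurrence 1 (position 1): no conditioning environment matches → elsewhere allophone [r].
Occurrence 2 (position 3): no conditioning environment matches → elsewhere allophone [r].
Occurrence 3 (position 5): no conditioning environment matches → elsewhere allophone [r].
Occurrence 4 (position 7): no conditioning environment matches → elsewhere allophone [r].
Occurrence 5 (position 8): immediately before a stressed vowel → [ʁ].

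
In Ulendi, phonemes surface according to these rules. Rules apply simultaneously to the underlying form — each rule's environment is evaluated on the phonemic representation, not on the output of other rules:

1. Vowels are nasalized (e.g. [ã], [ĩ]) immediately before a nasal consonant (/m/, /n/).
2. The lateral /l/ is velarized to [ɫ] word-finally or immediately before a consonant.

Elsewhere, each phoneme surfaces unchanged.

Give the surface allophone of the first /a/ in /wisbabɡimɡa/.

[a]

/a/ (between /b/ and /b/) is in the target of rule 1 but the environment (before a nasal consonant) is not met → [a].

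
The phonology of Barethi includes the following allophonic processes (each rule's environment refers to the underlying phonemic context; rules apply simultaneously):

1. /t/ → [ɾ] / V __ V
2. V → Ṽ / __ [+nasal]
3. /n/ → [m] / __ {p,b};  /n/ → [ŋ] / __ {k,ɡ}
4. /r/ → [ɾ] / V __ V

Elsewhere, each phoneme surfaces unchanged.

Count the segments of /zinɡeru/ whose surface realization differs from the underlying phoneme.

Segments that undergo a rule: /i/ → [ĩ] (rule 2); /n/ → [ŋ] (rule 3); /r/ → [ɾ] (rule 4).
All other segments surface unchanged.

3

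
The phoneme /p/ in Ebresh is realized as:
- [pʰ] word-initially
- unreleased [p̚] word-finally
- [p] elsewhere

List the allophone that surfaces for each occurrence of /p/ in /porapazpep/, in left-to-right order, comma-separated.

Occurrence 1 (position 1): word-initially → [pʰ].
Occurrence 2 (position 5): no conditioning environment matches → elsewhere allophone [p].
Occurrence 3 (position 8): no conditioning environment matches → elsewhere allophone [p].
Occurrence 4 (position 10): word-finally → [p̚].

[pʰ], [p], [p], [p̚]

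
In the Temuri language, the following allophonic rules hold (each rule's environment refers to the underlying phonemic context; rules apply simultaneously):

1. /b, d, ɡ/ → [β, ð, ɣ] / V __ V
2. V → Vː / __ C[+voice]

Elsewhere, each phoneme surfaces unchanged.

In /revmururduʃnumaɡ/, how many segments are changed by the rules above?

5

Segments that undergo a rule: /e/ → [eː] (rule 2); /u/ → [uː] (rule 2); /u/ → [uː] (rule 2); /u/ → [uː] (rule 2); /a/ → [aː] (rule 2).
All other segments surface unchanged.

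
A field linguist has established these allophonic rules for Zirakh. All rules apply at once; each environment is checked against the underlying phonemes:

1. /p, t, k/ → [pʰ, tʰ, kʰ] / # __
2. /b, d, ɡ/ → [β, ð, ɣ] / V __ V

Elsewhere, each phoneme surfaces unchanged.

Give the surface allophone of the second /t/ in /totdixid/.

[t]

/t/ (between /o/ and /d/): rule 1 targets it, but not word-initially → unchanged [t].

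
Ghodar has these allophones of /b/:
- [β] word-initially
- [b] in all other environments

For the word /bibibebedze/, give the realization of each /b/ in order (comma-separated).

Occurrence 1 (position 1): word-initially → [β].
Occurrence 2 (position 3): no conditioning environment matches → elsewhere allophone [b].
Occurrence 3 (position 5): no conditioning environment matches → elsewhere allophone [b].
Occurrence 4 (position 7): no conditioning environment matches → elsewhere allophone [b].

[β], [b], [b], [b]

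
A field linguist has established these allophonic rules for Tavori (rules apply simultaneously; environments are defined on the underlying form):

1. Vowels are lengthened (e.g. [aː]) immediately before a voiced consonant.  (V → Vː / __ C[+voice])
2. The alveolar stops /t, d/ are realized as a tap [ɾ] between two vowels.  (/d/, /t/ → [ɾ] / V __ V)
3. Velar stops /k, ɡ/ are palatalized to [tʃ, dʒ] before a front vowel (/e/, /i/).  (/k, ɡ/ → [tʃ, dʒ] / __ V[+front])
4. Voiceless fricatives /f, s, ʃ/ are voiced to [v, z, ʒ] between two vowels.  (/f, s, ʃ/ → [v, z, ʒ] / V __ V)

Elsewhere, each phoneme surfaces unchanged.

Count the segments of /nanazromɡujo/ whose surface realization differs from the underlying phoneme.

Segments that undergo a rule: /a/ → [aː] (rule 1); /a/ → [aː] (rule 1); /o/ → [oː] (rule 1); /u/ → [uː] (rule 1).
All other segments surface unchanged.

4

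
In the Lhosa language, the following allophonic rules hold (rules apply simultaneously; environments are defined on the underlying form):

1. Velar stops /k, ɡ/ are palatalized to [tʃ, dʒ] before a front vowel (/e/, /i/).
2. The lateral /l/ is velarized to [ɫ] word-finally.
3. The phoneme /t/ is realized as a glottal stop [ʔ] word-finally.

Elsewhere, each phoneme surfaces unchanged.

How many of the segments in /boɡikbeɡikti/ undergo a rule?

Segments that undergo a rule: /ɡ/ → [dʒ] (rule 1); /ɡ/ → [dʒ] (rule 1).
All other segments surface unchanged.

2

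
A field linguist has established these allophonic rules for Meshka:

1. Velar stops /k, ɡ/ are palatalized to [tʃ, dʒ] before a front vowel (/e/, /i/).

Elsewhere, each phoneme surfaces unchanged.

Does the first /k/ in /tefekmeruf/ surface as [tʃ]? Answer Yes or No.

/k/ (between /e/ and /m/) is in the target of rule 1 but the environment (before a front vowel) is not met → [k].
The actual realization is [k], not [tʃ].

No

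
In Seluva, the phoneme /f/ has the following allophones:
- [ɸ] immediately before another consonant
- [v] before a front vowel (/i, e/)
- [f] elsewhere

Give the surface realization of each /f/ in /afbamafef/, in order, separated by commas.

[ɸ], [v], [f]

Occurrence 1 (position 2): immediately before another consonant → [ɸ].
Occurrence 2 (position 7): before a front vowel (/i, e/) → [v].
Occurrence 3 (position 9): no conditioning environment matches → elsewhere allophone [f].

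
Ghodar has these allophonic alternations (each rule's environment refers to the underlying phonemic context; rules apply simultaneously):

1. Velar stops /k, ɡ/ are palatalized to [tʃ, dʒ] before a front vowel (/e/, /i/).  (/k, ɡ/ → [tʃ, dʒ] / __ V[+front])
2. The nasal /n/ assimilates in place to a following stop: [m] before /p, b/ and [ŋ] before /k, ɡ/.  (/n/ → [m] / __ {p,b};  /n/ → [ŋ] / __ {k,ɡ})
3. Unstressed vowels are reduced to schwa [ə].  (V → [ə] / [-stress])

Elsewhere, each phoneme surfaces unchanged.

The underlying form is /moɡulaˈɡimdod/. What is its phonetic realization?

[məɡələˈdʒimdəd]

/m/ stays [m].
/o/ (between /m/ and /ɡ/): in an unstressed syllable, so rule 3 applies → [ə].
/ɡ/ (between /o/ and /u/): rule 1 targets it, but not before a front vowel → unchanged [ɡ].
/u/ (between /ɡ/ and /l/): in an unstressed syllable, so rule 3 applies → [ə].
/l/ stays [l].
/a/ (between /l/ and /ɡ/) occurs in an unstressed syllable → [ə] by rule 3.
/ɡ/ (between /a/ and /i/): before a front vowel, so rule 1 applies → [dʒ].
/i/ — between /ɡ/ and /m/; rule 3 does not apply here → [i].
/m/ — not in any rule's target class → [m].
/d/ — not in any rule's target class → [d].
Rule 3 applies to /o/ (between /d/ and /d/: in an unstressed syllable) → [ə].
/d/ — not in any rule's target class → [d].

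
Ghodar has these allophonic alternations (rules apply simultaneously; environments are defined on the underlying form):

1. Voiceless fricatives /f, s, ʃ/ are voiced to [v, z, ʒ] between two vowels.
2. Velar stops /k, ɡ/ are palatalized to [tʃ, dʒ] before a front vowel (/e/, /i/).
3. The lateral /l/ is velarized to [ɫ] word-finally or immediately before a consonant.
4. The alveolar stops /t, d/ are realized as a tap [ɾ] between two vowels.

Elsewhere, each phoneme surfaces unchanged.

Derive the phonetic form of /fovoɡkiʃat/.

[fovoɡtʃiʒat]

/f/ (word-initial): rule 1 targets it, but not between two vowels → unchanged [f].
/o/ — not in any rule's target class → [o].
/v/ — not in any rule's target class → [v].
/o/ (between /v/ and /ɡ/): no rule targets it → [o].
/ɡ/ — between /o/ and /k/; rule 2 does not apply here → [ɡ].
/k/ meets the environment for rule 2 (before a front vowel) → [tʃ].
/i/ (between /k/ and /ʃ/): no rule targets it → [i].
/ʃ/ meets the environment for rule 1 (between two vowels) → [ʒ].
/a/ stays [a].
/t/ — word-final; rule 4 does not apply here → [t].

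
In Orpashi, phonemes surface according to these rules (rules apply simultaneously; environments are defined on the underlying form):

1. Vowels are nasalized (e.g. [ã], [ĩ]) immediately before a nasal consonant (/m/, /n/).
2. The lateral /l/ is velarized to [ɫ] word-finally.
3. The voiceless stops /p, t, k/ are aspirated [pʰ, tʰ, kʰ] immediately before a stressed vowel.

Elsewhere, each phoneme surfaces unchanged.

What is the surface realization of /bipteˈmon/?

/b/ stays [b].
/i/ (between /b/ and /p/): rule 1 targets it, but not before a nasal consonant → unchanged [i].
/p/ — between /i/ and /t/; rule 3 does not apply here → [p].
/t/ — between /p/ and /e/; rule 3 does not apply here → [t].
/e/ — between /t/ and /m/, before a nasal consonant — surfaces as [ẽ] (rule 1).
/m/ (between /e/ and /o/): no rule targets it → [m].
/o/ (between /m/ and /n/) occurs before a nasal consonant → [õ] by rule 1.
/n/ (word-final) is unaffected → [n].

[biptẽˈmõn]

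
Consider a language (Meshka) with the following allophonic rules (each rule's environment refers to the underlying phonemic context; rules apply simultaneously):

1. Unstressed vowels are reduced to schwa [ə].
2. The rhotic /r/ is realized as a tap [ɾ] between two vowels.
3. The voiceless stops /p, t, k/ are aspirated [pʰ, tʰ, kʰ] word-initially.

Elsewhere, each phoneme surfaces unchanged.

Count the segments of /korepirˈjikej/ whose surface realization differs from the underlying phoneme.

6

Segments that undergo a rule: /k/ → [kʰ] (rule 3); /o/ → [ə] (rule 1); /r/ → [ɾ] (rule 2); /e/ → [ə] (rule 1); /i/ → [ə] (rule 1); /e/ → [ə] (rule 1).
All other segments surface unchanged.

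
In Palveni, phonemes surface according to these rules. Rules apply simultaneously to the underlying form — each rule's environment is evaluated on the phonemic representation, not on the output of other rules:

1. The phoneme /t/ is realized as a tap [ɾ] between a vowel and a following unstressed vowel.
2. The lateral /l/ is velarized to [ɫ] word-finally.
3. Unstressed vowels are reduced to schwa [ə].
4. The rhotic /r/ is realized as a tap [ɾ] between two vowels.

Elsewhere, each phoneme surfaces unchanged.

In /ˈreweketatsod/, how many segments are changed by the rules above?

5

Segments that undergo a rule: /e/ → [ə] (rule 3); /e/ → [ə] (rule 3); /t/ → [ɾ] (rule 1); /a/ → [ə] (rule 3); /o/ → [ə] (rule 3).
All other segments surface unchanged.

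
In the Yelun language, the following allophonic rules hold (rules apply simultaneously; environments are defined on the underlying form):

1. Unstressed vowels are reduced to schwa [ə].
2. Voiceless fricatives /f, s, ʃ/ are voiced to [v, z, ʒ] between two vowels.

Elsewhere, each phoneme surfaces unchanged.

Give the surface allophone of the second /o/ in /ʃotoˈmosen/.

[ə]

/o/ (between /t/ and /m/): in an unstressed syllable, so rule 1 applies → [ə].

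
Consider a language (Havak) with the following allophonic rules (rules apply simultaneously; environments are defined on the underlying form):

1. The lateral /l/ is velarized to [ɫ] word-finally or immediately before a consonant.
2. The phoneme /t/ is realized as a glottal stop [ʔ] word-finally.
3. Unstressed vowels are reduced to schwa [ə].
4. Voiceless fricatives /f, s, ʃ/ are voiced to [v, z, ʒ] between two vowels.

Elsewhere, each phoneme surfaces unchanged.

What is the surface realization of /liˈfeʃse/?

/l/ (word-initial): rule 1 targets it, but not word-finally or immediately before a consonant → unchanged [l].
/i/ (between /l/ and /f/): in an unstressed syllable, so rule 3 applies → [ə].
/f/ — between /i/ and /e/, between two vowels — surfaces as [v] (rule 4).
/e/ (between /f/ and /ʃ/) fails the environment for rule 3, so it stays [e].
/ʃ/ (between /e/ and /s/) fails the environment for rule 4, so it stays [ʃ].
/s/ — between /ʃ/ and /e/; rule 4 does not apply here → [s].
/e/ (word-final) occurs in an unstressed syllable → [ə] by rule 3.

[ləˈveʃsə]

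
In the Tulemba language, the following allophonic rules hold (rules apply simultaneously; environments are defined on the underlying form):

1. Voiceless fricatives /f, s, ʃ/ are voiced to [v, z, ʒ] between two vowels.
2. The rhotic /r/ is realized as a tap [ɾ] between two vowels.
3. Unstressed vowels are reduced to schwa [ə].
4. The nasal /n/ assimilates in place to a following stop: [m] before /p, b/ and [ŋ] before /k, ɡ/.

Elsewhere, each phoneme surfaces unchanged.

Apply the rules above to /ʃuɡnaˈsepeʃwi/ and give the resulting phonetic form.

[ʃəɡnəˈzepəʃwə]

/ʃ/ (word-initial) is in the target of rule 1 but the environment (between two vowels) is not met → [ʃ].
/u/ meets the environment for rule 3 (in an unstressed syllable) → [ə].
/n/ (between /ɡ/ and /a/): rule 4 targets it, but not before a labial or velar stop → unchanged [n].
/a/ — between /n/ and /s/, in an unstressed syllable — surfaces as [ə] (rule 3).
/s/ (between /a/ and /e/) occurs between two vowels → [z] by rule 1.
/e/ (between /s/ and /p/) is in the target of rule 3 but the environment (in an unstressed syllable) is not met → [e].
/e/ meets the environment for rule 3 (in an unstressed syllable) → [ə].
/ʃ/ (between /e/ and /w/) is in the target of rule 1 but the environment (between two vowels) is not met → [ʃ].
/i/ meets the environment for rule 3 (in an unstressed syllable) → [ə].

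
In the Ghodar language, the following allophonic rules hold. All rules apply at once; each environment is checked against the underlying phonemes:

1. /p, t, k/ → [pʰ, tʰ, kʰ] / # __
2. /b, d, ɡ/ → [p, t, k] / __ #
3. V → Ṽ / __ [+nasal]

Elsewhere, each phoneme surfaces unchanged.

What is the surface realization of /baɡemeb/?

/b/ (word-initial) is in the target of rule 2 but the environment (word-finally) is not met → [b].
/a/ (between /b/ and /ɡ/): rule 3 targets it, but not before a nasal consonant → unchanged [a].
/ɡ/ (between /a/ and /e/): rule 2 targets it, but not word-finally → unchanged [ɡ].
/e/ (between /ɡ/ and /m/): before a nasal consonant, so rule 3 applies → [ẽ].
/m/ (between /e/ and /e/): no rule targets it → [m].
/e/ (between /m/ and /b/): rule 3 targets it, but not before a nasal consonant → unchanged [e].
/b/ (word-final): word-finally, so rule 2 applies → [p].

[baɡẽmep]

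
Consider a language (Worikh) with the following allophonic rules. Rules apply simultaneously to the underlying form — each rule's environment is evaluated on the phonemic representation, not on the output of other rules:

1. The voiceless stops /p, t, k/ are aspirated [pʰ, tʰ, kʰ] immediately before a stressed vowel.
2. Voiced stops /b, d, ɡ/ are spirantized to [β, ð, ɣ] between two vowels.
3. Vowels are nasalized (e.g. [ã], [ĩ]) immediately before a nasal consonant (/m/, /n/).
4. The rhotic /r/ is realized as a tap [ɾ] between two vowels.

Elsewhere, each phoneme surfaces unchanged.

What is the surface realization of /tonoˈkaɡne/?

[tõnoˈkʰaɡne]

/t/ (word-initial) is in the target of rule 1 but the environment (immediately before a stressed vowel) is not met → [t].
/o/ (between /t/ and /n/): before a nasal consonant, so rule 3 applies → [õ].
/n/ — not in any rule's target class → [n].
/o/ — between /n/ and /k/; rule 3 does not apply here → [o].
/k/ (between /o/ and /a/): immediately before a stressed vowel, so rule 1 applies → [kʰ].
/a/ — between /k/ and /ɡ/; rule 3 does not apply here → [a].
/ɡ/ (between /a/ and /n/) fails the environment for rule 2, so it stays [ɡ].
/n/ stays [n].
/e/ — word-final; rule 3 does not apply here → [e].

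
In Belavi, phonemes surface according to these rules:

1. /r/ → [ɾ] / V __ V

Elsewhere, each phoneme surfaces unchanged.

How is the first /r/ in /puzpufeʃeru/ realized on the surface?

[ɾ]

Rule 1 applies to /r/ (between /e/ and /u/: between two vowels) → [ɾ].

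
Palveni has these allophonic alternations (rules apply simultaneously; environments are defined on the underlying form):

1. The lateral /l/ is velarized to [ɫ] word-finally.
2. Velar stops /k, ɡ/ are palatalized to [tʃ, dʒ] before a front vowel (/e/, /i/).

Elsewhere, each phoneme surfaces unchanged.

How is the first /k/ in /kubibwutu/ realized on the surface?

/k/ (word-initial) is in the target of rule 2 but the environment (before a front vowel) is not met → [k].

[k]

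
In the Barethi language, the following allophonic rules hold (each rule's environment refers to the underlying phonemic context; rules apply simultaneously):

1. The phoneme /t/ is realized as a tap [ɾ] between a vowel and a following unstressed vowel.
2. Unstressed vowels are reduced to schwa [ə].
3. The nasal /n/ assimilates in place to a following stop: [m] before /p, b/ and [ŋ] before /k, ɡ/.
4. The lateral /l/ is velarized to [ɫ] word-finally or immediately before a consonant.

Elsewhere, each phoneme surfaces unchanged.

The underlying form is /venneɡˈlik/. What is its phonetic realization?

/e/ (between /v/ and /n/): in an unstressed syllable, so rule 2 applies → [ə].
/n/ — between /e/ and /n/; rule 3 does not apply here → [n].
/n/ (between /n/ and /e/) is in the target of rule 3 but the environment (before a labial or velar stop) is not met → [n].
/e/ (between /n/ and /ɡ/): in an unstressed syllable, so rule 2 applies → [ə].
/l/ (between /ɡ/ and /i/): rule 4 targets it, but not word-finally or immediately before a consonant → unchanged [l].
/i/ (between /l/ and /k/) is in the target of rule 2 but the environment (in an unstressed syllable) is not met → [i].

[vənnəɡˈlik]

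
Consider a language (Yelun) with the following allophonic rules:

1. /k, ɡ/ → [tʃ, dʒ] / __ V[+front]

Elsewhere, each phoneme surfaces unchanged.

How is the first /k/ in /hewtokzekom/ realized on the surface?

[k]

/k/ (between /o/ and /z/) is in the target of rule 1 but the environment (before a front vowel) is not met → [k].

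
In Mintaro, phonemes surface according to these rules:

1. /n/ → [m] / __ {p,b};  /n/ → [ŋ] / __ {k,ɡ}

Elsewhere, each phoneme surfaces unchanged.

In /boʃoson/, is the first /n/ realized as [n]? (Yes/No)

/n/ (word-final): rule 1 targets it, but not before a labial or velar stop → unchanged [n].
The actual realization is [n], which matches [n].

Yes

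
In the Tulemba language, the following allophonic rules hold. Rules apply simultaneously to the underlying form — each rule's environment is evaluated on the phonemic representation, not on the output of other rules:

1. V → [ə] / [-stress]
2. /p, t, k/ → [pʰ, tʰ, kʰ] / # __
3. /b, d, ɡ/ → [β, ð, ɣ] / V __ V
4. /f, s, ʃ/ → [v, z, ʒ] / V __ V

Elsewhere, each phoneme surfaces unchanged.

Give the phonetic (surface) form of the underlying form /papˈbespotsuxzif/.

Rule 2 applies to /p/ (word-initial: word-initially) → [pʰ].
/a/ meets the environment for rule 1 (in an unstressed syllable) → [ə].
/p/ — between /a/ and /b/; rule 2 does not apply here → [p].
/b/ (between /p/ and /e/) is in the target of rule 3 but the environment (between two vowels) is not met → [b].
/e/ — between /b/ and /s/; rule 1 does not apply here → [e].
/s/ — between /e/ and /p/; rule 4 does not apply here → [s].
/p/ — between /s/ and /o/; rule 2 does not apply here → [p].
/o/ — between /p/ and /t/, in an unstressed syllable — surfaces as [ə] (rule 1).
/t/ (between /o/ and /s/) fails the environment for rule 2, so it stays [t].
/s/ (between /t/ and /u/): rule 4 targets it, but not between two vowels → unchanged [s].
Rule 1 applies to /u/ (between /s/ and /x/: in an unstressed syllable) → [ə].
/x/ stays [x].
/z/ (between /x/ and /i/): no rule targets it → [z].
/i/ (between /z/ and /f/): in an unstressed syllable, so rule 1 applies → [ə].
/f/ — word-final; rule 4 does not apply here → [f].

[pʰəpˈbespətsəxzəf]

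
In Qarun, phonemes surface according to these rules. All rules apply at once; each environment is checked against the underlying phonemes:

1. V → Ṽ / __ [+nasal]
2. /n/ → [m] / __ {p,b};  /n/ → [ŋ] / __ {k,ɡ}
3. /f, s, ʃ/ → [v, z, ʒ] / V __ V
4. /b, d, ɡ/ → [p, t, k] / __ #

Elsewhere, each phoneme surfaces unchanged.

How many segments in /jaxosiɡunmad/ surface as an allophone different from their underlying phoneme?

3

Segments that undergo a rule: /s/ → [z] (rule 3); /u/ → [ũ] (rule 1); /d/ → [t] (rule 4).
All other segments surface unchanged.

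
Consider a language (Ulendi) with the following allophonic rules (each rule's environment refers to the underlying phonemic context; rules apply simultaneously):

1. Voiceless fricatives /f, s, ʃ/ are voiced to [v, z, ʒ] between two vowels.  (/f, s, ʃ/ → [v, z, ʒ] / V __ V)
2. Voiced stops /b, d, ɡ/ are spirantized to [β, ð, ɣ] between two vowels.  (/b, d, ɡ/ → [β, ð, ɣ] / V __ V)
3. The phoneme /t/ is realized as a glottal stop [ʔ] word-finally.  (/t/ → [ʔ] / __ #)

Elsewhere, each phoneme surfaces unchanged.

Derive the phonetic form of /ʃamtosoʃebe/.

/ʃ/ (word-initial) fails the environment for rule 1, so it stays [ʃ].
/a/ (between /ʃ/ and /m/): no rule targets it → [a].
/m/ stays [m].
/t/ (between /m/ and /o/) is in the target of rule 3 but the environment (word-finally) is not met → [t].
/o/ (between /t/ and /s/) is unaffected → [o].
/s/ (between /o/ and /o/): between two vowels, so rule 1 applies → [z].
/o/ (between /s/ and /ʃ/): no rule targets it → [o].
/ʃ/ — between /o/ and /e/, between two vowels — surfaces as [ʒ] (rule 1).
/e/ (between /ʃ/ and /b/): no rule targets it → [e].
Rule 2 applies to /b/ (between /e/ and /e/: between two vowels) → [β].
/e/ (word-final): no rule targets it → [e].

[ʃamtozoʒeβe]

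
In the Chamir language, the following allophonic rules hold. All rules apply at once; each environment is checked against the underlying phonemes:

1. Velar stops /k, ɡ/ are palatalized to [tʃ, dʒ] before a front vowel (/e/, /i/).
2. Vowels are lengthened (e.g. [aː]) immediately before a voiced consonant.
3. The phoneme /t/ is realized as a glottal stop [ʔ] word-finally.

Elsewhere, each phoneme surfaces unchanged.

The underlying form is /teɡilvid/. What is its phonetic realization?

/t/ (word-initial) fails the environment for rule 3, so it stays [t].
/e/ — between /t/ and /ɡ/, before a voiced consonant — surfaces as [eː] (rule 2).
Rule 1 applies to /ɡ/ (between /e/ and /i/: before a front vowel) → [dʒ].
/i/ — between /ɡ/ and /l/, before a voiced consonant — surfaces as [iː] (rule 2).
/l/ (between /i/ and /v/) is unaffected → [l].
/v/ — not in any rule's target class → [v].
/i/ (between /v/ and /d/) occurs before a voiced consonant → [iː] by rule 2.
/d/ — not in any rule's target class → [d].

[teːdʒiːlviːd]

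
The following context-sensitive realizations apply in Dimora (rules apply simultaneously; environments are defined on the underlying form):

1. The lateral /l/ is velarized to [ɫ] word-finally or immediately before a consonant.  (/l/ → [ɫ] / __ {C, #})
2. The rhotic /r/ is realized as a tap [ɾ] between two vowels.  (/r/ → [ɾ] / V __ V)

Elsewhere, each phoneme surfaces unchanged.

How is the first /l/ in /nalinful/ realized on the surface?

/l/ (between /a/ and /i/) fails the environment for rule 1, so it stays [l].

[l]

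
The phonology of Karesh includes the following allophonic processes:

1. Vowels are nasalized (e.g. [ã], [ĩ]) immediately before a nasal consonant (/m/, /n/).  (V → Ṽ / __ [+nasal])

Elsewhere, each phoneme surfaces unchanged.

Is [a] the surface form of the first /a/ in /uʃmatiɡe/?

/a/ (between /m/ and /t/) fails the environment for rule 1, so it stays [a].
The actual realization is [a], which matches [a].

Yes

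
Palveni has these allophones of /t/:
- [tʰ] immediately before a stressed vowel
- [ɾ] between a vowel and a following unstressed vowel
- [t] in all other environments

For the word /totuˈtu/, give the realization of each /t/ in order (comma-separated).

Occurrence 1 (position 1): no conditioning environment matches → elsewhere allophone [t].
Occurrence 2 (position 3): between a vowel and an unstressed vowel → [ɾ].
Occurrence 3 (position 5): immediately before a stressed vowel → [tʰ].

[t], [ɾ], [tʰ]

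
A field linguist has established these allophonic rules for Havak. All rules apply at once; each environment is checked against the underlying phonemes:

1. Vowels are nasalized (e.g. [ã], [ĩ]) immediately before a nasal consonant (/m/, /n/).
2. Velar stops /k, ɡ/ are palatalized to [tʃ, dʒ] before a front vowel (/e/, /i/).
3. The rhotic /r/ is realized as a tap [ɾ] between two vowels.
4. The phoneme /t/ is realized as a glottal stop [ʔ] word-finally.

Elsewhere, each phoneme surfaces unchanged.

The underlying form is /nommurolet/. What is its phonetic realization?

/n/ — not in any rule's target class → [n].
/o/ (between /n/ and /m/): before a nasal consonant, so rule 1 applies → [õ].
/m/ (between /o/ and /m/) is unaffected → [m].
/m/ (between /m/ and /u/): no rule targets it → [m].
/u/ — between /m/ and /r/; rule 1 does not apply here → [u].
/r/ (between /u/ and /o/) occurs between two vowels → [ɾ] by rule 3.
/o/ — between /r/ and /l/; rule 1 does not apply here → [o].
/l/ (between /o/ and /e/) is unaffected → [l].
/e/ (between /l/ and /t/) fails the environment for rule 1, so it stays [e].
/t/ (word-final) occurs word-finally → [ʔ] by rule 4.

[nõmmuɾoleʔ]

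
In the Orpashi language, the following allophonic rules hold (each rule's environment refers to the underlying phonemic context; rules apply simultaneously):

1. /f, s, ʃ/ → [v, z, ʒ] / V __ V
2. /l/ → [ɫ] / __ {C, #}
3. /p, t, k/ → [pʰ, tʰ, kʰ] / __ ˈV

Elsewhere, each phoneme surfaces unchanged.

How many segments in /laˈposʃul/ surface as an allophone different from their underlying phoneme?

Segments that undergo a rule: /p/ → [pʰ] (rule 3); /l/ → [ɫ] (rule 2).
All other segments surface unchanged.

2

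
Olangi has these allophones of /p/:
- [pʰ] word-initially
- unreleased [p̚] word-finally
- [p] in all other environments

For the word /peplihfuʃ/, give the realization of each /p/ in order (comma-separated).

[pʰ], [p]

Occurrence 1 (position 1): word-initially → [pʰ].
Occurrence 2 (position 3): no conditioning environment matches → elsewhere allophone [p].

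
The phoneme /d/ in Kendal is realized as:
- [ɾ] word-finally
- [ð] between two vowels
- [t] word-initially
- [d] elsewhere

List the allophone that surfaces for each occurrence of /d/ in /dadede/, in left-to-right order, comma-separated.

[t], [ð], [ð]

Occurrence 1 (position 1): word-initially → [t].
Occurrence 2 (position 3): between two vowels → [ð].
Occurrence 3 (position 5): between two vowels → [ð].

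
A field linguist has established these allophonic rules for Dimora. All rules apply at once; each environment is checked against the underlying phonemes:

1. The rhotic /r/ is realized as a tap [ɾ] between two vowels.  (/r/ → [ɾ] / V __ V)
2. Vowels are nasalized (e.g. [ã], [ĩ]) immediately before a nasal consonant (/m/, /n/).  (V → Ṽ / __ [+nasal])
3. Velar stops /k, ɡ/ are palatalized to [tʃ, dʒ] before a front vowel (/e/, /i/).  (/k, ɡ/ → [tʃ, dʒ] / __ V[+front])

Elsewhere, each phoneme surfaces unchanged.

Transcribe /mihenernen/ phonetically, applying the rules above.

[mihẽnernẽn]

/m/ (word-initial) is unaffected → [m].
/i/ (between /m/ and /h/) fails the environment for rule 2, so it stays [i].
/h/ — not in any rule's target class → [h].
Rule 2 applies to /e/ (between /h/ and /n/: before a nasal consonant) → [ẽ].
/n/ stays [n].
/e/ — between /n/ and /r/; rule 2 does not apply here → [e].
/r/ — between /e/ and /n/; rule 1 does not apply here → [r].
/n/ stays [n].
Rule 2 applies to /e/ (between /n/ and /n/: before a nasal consonant) → [ẽ].
/n/ (word-final): no rule targets it → [n].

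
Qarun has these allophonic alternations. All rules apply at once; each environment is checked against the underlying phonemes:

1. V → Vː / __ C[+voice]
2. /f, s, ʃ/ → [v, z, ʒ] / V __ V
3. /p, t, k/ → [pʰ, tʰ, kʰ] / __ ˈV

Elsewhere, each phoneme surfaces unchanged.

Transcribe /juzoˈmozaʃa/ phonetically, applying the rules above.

/j/ (word-initial): no rule targets it → [j].
/u/ (between /j/ and /z/): before a voiced consonant, so rule 1 applies → [uː].
/z/ — not in any rule's target class → [z].
/o/ — between /z/ and /m/, before a voiced consonant — surfaces as [oː] (rule 1).
/m/ (between /o/ and /o/): no rule targets it → [m].
/o/ (between /m/ and /z/) occurs before a voiced consonant → [oː] by rule 1.
/z/ (between /o/ and /a/): no rule targets it → [z].
/a/ (between /z/ and /ʃ/) is in the target of rule 1 but the environment (before a voiced consonant) is not met → [a].
/ʃ/ — between /a/ and /a/, between two vowels — surfaces as [ʒ] (rule 2).
/a/ (word-final): rule 1 targets it, but not before a voiced consonant → unchanged [a].

[juːzoːˈmoːzaʒa]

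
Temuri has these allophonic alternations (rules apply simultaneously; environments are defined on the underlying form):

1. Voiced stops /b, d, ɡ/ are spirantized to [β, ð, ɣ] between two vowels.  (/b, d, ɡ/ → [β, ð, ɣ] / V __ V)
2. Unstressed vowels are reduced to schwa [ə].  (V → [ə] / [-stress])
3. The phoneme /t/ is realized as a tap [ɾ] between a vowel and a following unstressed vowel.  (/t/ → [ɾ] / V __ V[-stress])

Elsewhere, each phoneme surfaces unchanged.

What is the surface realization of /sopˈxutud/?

[səpˈxuɾəd]

/s/ (word-initial) is unaffected → [s].
/o/ meets the environment for rule 2 (in an unstressed syllable) → [ə].
/p/ (between /o/ and /x/) is unaffected → [p].
/x/ (between /p/ and /u/) is unaffected → [x].
/u/ (between /x/ and /t/) is in the target of rule 2 but the environment (in an unstressed syllable) is not met → [u].
/t/ meets the environment for rule 3 (between a vowel and a following unstressed vowel) → [ɾ].
/u/ meets the environment for rule 2 (in an unstressed syllable) → [ə].
/d/ — word-final; rule 1 does not apply here → [d].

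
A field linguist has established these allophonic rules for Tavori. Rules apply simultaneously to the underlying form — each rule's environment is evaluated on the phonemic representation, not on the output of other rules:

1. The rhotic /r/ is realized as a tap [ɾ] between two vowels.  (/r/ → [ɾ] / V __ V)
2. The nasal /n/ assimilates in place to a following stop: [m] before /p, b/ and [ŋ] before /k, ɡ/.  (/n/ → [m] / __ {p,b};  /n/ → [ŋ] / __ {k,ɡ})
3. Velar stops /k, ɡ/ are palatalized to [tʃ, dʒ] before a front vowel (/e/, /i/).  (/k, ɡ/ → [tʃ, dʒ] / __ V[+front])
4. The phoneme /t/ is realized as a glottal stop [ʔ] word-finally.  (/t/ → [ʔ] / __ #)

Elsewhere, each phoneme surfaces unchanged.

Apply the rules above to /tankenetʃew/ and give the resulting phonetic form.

/t/ (word-initial): rule 4 targets it, but not word-finally → unchanged [t].
/a/ (between /t/ and /n/): no rule targets it → [a].
/n/ (between /a/ and /k/) occurs before a labial or velar stop → [ŋ] by rule 2.
/k/ (between /n/ and /e/): before a front vowel, so rule 3 applies → [tʃ].
/e/ (between /k/ and /n/): no rule targets it → [e].
/n/ — between /e/ and /e/; rule 2 does not apply here → [n].
/e/ — not in any rule's target class → [e].
/t/ — between /e/ and /ʃ/; rule 4 does not apply here → [t].
/ʃ/ stays [ʃ].
/e/ (between /ʃ/ and /w/) is unaffected → [e].
/w/ (word-final) is unaffected → [w].

[taŋtʃenetʃew]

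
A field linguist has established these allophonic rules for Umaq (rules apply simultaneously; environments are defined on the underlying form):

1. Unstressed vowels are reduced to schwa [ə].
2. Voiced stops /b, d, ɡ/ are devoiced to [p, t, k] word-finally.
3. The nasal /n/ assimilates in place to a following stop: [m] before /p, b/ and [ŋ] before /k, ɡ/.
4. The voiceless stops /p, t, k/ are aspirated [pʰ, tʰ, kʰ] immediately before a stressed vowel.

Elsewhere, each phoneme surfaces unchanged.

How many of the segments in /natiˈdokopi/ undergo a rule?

Segments that undergo a rule: /a/ → [ə] (rule 1); /i/ → [ə] (rule 1); /o/ → [ə] (rule 1); /i/ → [ə] (rule 1).
All other segments surface unchanged.

4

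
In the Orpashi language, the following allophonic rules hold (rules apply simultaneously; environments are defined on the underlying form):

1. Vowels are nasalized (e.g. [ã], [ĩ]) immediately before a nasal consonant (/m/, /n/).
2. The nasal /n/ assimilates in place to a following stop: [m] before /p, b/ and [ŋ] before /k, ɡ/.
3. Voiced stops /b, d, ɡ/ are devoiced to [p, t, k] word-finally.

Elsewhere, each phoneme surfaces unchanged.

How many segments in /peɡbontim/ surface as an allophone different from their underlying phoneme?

2

Segments that undergo a rule: /o/ → [õ] (rule 1); /i/ → [ĩ] (rule 1).
All other segments surface unchanged.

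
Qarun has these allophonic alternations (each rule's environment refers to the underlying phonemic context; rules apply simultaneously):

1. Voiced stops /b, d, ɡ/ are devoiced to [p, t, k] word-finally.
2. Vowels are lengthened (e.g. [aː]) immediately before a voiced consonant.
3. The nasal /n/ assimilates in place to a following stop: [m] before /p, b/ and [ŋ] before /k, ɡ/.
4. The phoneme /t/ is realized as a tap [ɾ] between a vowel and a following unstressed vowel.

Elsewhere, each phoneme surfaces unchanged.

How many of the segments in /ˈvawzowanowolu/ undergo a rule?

Segments that undergo a rule: /a/ → [aː] (rule 2); /o/ → [oː] (rule 2); /a/ → [aː] (rule 2); /o/ → [oː] (rule 2); /o/ → [oː] (rule 2).
All other segments surface unchanged.

5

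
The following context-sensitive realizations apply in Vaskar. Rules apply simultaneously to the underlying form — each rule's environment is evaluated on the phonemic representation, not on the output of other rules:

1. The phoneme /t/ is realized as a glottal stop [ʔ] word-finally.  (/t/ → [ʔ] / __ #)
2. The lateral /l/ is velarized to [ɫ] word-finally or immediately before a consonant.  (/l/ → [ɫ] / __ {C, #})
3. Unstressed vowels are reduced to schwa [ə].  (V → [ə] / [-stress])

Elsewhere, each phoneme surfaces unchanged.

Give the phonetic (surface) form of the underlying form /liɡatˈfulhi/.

/l/ — word-initial; rule 2 does not apply here → [l].
/i/ (between /l/ and /ɡ/): in an unstressed syllable, so rule 3 applies → [ə].
Rule 3 applies to /a/ (between /ɡ/ and /t/: in an unstressed syllable) → [ə].
/t/ (between /a/ and /f/) fails the environment for rule 1, so it stays [t].
/u/ — between /f/ and /l/; rule 3 does not apply here → [u].
/l/ (between /u/ and /h/) occurs word-finally or immediately before a consonant → [ɫ] by rule 2.
/i/ (word-final): in an unstressed syllable, so rule 3 applies → [ə].

[ləɡətˈfuɫhə]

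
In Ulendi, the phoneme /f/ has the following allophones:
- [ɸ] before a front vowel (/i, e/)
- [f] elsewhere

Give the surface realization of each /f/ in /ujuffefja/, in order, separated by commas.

Occurrence 1 (position 4): no conditioning environment matches → elsewhere allophone [f].
Occurrence 2 (position 5): before a front vowel (/i, e/) → [ɸ].
Occurrence 3 (position 7): no conditioning environment matches → elsewhere allophone [f].

[f], [ɸ], [f]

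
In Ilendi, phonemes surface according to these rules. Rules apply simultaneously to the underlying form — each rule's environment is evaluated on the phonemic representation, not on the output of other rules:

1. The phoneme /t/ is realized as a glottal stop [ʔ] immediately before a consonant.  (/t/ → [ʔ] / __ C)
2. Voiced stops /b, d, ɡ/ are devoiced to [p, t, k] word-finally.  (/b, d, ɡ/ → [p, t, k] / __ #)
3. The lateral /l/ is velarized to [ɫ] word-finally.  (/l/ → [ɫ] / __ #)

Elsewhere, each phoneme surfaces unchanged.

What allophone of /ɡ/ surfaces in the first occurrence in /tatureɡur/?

[ɡ]

/ɡ/ (between /e/ and /u/) fails the environment for rule 2, so it stays [ɡ].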